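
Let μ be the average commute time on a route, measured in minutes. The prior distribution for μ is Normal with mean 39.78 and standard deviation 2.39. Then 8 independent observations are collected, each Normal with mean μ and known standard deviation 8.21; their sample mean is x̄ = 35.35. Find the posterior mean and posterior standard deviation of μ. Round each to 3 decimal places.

Posterior mean ≈ 37.990; posterior SD ≈ 1.845

With known σ, the Normal prior is conjugate. Weight on the data is w = (n/σ²)/(n/σ² + 1/τ₀²) = 0.118687/(0.118687+0.175067) = 0.40404.
Posterior mean = w·x̄ + (1−w)·μ₀ = 0.40404·35.35 + 0.59596·39.78 = 37.990. Posterior variance = 1/(0.118687+0.175067) = 3.40421, so SD = 1.845.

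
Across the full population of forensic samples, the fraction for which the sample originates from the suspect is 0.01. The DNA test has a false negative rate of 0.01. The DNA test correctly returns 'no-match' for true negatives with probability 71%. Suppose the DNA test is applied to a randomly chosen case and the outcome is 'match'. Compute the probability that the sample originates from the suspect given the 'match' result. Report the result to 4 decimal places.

P(H | E) ≈ 0.0333

Write H for 'the sample originates from the suspect'. Prior odds H:¬H = 0.01/0.99 = 0.010101. For the 'match' outcome, the likelihood ratio is 0.99/0.29 = 3.4138.
Posterior odds = 0.010101 × 3.4138 = 0.034483, so P(H|E) = 0.034483/(1+0.034483) = 0.0333.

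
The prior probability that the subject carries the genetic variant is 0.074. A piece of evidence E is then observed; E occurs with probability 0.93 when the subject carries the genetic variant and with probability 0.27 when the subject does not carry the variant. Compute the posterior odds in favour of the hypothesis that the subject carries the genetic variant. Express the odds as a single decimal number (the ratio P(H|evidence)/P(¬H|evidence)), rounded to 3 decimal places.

Posterior odds ≈ 0.275

Prior odds = 0.074/(1−0.074) = 0.079914. In log-odds, ln(0.079914) = -2.5268.
Add log likelihood ratio: ln(3.4444) = 1.2368.
Posterior log-odds = -1.2900, so posterior odds = exp(-1.2900) = 0.27526.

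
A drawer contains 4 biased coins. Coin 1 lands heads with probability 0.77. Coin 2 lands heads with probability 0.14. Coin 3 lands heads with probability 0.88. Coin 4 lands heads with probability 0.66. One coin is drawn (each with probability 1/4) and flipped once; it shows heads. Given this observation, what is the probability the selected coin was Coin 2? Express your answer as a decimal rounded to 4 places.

Tabulate prior·likelihood by source: [1] prior 0.25, lik 0.77, product 0.1925; [2] prior 0.25, lik 0.14, product 0.03500; [3] prior 0.25, lik 0.88, product 0.2200; [4] prior 0.25, lik 0.66, product 0.1650.
Normalizing constant = 0.61250; the posterior for Coin 2 is its product over the sum, 0.03500/0.61250 = 0.0571.

Posterior probability ≈ 0.0571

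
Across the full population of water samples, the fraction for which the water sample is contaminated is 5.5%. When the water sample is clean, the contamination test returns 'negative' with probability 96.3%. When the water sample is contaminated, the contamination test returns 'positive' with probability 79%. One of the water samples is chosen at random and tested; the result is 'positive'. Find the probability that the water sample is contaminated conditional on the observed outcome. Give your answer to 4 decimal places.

Let H be the event that the water sample is contaminated. P(H) = 0.055, so P(¬H) = 0.945. With E the 'positive' result, P(E|H) = 0.79 and P(E|¬H) = 0.037.
P(E) = 0.79·0.055 + 0.037·0.945 = 0.043450 + 0.034965 = 0.078415.
By Bayes' theorem, P(H|E) = 0.043450 / 0.078415 = 0.5541.

P(H | E) ≈ 0.5541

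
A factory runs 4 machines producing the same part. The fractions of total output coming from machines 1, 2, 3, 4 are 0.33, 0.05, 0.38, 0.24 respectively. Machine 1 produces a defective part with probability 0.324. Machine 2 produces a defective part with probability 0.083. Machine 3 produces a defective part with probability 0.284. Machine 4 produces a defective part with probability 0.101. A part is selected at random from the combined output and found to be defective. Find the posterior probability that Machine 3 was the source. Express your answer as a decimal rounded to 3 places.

Tabulate prior·likelihood by source: [1] prior 0.33, lik 0.324, product 0.1069; [2] prior 0.05, lik 0.083, product 0.004150; [3] prior 0.38, lik 0.284, product 0.1079; [4] prior 0.24, lik 0.101, product 0.02424.
Normalizing constant = 0.24323; the posterior for Machine 3 is its product over the sum, 0.1079/0.24323 = 0.444.

Posterior probability ≈ 0.444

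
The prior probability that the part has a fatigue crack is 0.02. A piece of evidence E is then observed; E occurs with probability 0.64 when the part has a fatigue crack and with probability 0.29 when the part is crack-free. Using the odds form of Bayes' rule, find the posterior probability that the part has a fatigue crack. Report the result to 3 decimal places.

Prior odds = 0.02/(1−0.02) = 0.020408.
Likelihood ratio for E = 0.64/0.29 = 2.2069.
Posterior odds = prior odds × LR = 0.045039.
Posterior probability = odds/(1+odds) = 0.045039/1.0450 = 0.043.

Posterior probability ≈ 0.043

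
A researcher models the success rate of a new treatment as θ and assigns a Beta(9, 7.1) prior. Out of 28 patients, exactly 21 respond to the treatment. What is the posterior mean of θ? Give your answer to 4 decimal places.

Posterior mean ≈ 0.6803

Observing 21 successes and 7 failures updates Beta(9, 7.1) by adding the success and failure counts to the two shape parameters: α = 9+21 = 30, β = 7.1+7 = 14.1.
Posterior mean = α/(α+β) = 30/44.1 = 0.6803.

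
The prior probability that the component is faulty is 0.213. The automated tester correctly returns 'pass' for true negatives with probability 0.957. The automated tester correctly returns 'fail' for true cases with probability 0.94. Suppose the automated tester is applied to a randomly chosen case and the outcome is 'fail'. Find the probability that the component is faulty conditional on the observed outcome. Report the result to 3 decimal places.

Write H for 'the component is faulty'. Prior odds H:¬H = 0.213/0.787 = 0.27065. For the 'fail' outcome, the likelihood ratio is 0.94/0.043 = 21.860.
Posterior odds = 0.27065 × 21.860 = 5.9165, so P(H|E) = 5.9165/(1+5.9165) = 0.855.

P(H | E) ≈ 0.855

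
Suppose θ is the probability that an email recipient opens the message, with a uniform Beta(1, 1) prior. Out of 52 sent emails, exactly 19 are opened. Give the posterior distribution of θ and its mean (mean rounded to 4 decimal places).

Posterior: Beta(20, 34); mean ≈ 0.3704

The binomial likelihood is conjugate to the Beta prior: with 19 successes and 33 failures, the posterior is Beta(1+19, 1+33) = Beta(20, 34).
Posterior mean = α/(α+β) = 20/54 = 0.3704.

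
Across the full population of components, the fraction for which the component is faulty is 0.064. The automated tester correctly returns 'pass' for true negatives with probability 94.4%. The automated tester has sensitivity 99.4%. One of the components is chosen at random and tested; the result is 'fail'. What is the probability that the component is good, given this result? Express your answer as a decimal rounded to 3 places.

Write H for 'the component is faulty'. Prior odds H:¬H = 0.064/0.936 = 0.068376. For the 'fail' outcome, the likelihood ratio is 0.994/0.056 = 17.750.
Posterior odds = 0.068376 × 17.750 = 1.2137, so P(H|E) = 1.2137/(1+1.2137) = 0.548. Then P(¬H|E) = 1 − 0.548 = 0.452.

P(¬H | E) ≈ 0.452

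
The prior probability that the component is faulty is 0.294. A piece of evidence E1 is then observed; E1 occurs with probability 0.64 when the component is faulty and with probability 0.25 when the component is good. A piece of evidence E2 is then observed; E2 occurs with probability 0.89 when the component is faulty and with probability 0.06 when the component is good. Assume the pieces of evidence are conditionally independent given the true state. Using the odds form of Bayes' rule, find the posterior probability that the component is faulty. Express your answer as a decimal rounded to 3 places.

Prior odds = 0.294/(1−0.294) = 0.41643. In log-odds, ln(0.41643) = -0.87604.
Add log likelihood ratios: ln(2.5600) + ln(14.833) = 3.6369.
Posterior log-odds = 2.7608, so posterior odds = exp(2.7608) = 15.813. Converting, P(H|E) = 15.813/16.813 = 0.941.

Posterior probability ≈ 0.941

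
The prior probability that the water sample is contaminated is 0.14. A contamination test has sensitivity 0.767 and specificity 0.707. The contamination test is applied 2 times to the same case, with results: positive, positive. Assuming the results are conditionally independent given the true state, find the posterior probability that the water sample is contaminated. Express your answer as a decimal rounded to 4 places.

Posterior P(H) ≈ 0.5273

With H the event that the water sample is contaminated, the joint likelihood of the observed sequence is P(data|H) = 0.767·0.767 = 0.58829 and P(data|¬H) = 0.293·0.293 = 0.085849.
Bayes: P(H|data) = 0.14·0.58829 / (0.14·0.58829 + 0.86·0.085849) = 0.082360/0.15619 = 0.5273.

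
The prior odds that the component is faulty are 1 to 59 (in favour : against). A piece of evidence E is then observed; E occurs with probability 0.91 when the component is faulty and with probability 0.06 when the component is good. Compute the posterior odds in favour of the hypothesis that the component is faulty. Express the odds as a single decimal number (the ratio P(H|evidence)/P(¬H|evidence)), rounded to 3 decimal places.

Prior odds = 1/59 = 0.016949.
Likelihood ratio for E = 0.91/0.06 = 15.167.
Posterior odds = prior odds × LR = 0.25706.

Posterior odds ≈ 0.257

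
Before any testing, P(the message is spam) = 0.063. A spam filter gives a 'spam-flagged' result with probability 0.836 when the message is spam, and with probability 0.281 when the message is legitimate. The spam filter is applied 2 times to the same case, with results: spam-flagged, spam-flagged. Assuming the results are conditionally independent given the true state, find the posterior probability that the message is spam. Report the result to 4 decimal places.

With H the event that the message is spam, the joint likelihood of the observed sequence is P(data|H) = 0.836·0.836 = 0.69890 and P(data|¬H) = 0.281·0.281 = 0.078961.
Bayes: P(H|data) = 0.063·0.69890 / (0.063·0.69890 + 0.937·0.078961) = 0.044030/0.11802 = 0.3731.

Posterior P(H) ≈ 0.3731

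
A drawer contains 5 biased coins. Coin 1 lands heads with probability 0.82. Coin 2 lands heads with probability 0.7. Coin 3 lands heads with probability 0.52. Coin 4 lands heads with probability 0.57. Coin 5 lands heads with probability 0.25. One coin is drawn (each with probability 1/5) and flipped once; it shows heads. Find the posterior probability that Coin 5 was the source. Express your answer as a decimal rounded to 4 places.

Tabulate prior·likelihood by source: [1] prior 0.2, lik 0.82, product 0.1640; [2] prior 0.2, lik 0.7, product 0.1400; [3] prior 0.2, lik 0.52, product 0.1040; [4] prior 0.2, lik 0.57, product 0.1140; [5] prior 0.2, lik 0.25, product 0.05000.
Normalizing constant = 0.57200; the posterior for Coin 5 is its product over the sum, 0.05000/0.57200 = 0.0874.

Posterior probability ≈ 0.0874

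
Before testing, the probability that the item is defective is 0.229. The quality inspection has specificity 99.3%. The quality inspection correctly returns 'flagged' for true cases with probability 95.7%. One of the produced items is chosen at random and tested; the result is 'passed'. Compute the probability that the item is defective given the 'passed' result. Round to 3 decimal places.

Let H be the event that the item is defective. P(H) = 0.229, so P(¬H) = 0.771. With E the 'passed' result, P(E|H) = 0.043 and P(E|¬H) = 0.993.
P(E) = 0.043·0.229 + 0.993·0.771 = 0.0098470 + 0.76560 = 0.77545.
By Bayes' theorem, P(H|E) = 0.0098470 / 0.77545 = 0.013.

P(H | E) ≈ 0.013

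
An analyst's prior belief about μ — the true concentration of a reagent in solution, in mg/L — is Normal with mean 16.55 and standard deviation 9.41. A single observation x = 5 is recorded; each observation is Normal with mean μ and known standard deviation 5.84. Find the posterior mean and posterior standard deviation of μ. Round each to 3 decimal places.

Posterior mean ≈ 8.212; posterior SD ≈ 4.962

With known σ, the Normal prior is conjugate. Weight on the data is w = (n/σ²)/(n/σ² + 1/τ₀²) = 0.0293207/(0.0293207+0.0112933) = 0.72194.
Posterior mean = w·x̄ + (1−w)·μ₀ = 0.72194·5 + 0.27806·16.55 = 8.212. Posterior variance = 1/(0.0293207+0.0112933) = 24.6221, so SD = 4.962.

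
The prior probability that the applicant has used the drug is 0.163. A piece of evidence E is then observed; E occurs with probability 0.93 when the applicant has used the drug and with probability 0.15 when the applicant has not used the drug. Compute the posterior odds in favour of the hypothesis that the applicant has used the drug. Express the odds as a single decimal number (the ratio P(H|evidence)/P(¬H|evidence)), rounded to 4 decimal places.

Prior odds = 0.163/(1−0.163) = 0.19474. In log-odds, ln(0.19474) = -1.6361.
Add log likelihood ratio: ln(6.2000) = 1.8245.
Posterior log-odds = 0.18848, so posterior odds = exp(0.18848) = 1.2074.

Posterior odds ≈ 1.2074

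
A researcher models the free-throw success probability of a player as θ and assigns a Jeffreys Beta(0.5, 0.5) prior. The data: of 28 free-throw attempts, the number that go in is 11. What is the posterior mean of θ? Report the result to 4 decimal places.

The binomial likelihood is conjugate to the Beta prior: with 11 successes and 17 failures, the posterior is Beta(0.5+11, 0.5+17) = Beta(11.5, 17.5).
E[θ | data] = 11.5/(11.5+17.5) = 0.3966.

Posterior mean ≈ 0.3966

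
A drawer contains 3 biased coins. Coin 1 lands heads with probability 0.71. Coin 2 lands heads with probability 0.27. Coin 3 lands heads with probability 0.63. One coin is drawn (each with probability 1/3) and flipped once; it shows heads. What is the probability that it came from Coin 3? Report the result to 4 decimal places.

P(heads|C1) = 0.71; P(heads|C2) = 0.27; P(heads|C3) = 0.63.
Prior × likelihood for each source: 0.333333·0.71=0.2367, 0.333333·0.27=0.09000, 0.333333·0.63=0.2100. Summing gives P(heads) = 0.53667.
P(Coin 3 | heads) = 0.2100 / 0.53667 = 0.3913.

Posterior probability ≈ 0.3913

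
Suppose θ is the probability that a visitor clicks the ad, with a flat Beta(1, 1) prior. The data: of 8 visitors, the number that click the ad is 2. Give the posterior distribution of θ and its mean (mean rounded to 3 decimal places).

Observing 2 successes and 6 failures updates Beta(1, 1) by adding the success and failure counts to the two shape parameters: α = 1+2 = 3, β = 1+6 = 7.
E[θ | data] = 3/(3+7) = 0.300.

Posterior: Beta(3, 7); mean ≈ 0.300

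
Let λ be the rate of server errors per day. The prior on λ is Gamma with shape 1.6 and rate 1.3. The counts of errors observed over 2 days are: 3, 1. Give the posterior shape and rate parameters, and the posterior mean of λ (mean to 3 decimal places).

Posterior: Gamma(shape=5.6, rate=3.3); mean ≈ 1.697

The Poisson likelihood adds the total count to the shape and the number of exposure periods to the rate. Here ∑xᵢ = 4 and n = 2, so shape 1.6→5.6 and rate 1.3→3.3.
E[λ | data] = 5.6/3.3 = 1.697.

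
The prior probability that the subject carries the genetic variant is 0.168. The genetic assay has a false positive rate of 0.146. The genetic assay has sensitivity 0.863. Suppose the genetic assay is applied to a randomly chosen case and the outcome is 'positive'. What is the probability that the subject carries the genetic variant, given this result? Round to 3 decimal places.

Let H be the event that the subject carries the genetic variant. P(H) = 0.168, so P(¬H) = 0.832. With E the 'positive' result, P(E|H) = 0.863 and P(E|¬H) = 0.146.
P(E) = 0.863·0.168 + 0.146·0.832 = 0.14498 + 0.12147 = 0.26646.
By Bayes' theorem, P(H|E) = 0.14498 / 0.26646 = 0.544.

P(H | E) ≈ 0.544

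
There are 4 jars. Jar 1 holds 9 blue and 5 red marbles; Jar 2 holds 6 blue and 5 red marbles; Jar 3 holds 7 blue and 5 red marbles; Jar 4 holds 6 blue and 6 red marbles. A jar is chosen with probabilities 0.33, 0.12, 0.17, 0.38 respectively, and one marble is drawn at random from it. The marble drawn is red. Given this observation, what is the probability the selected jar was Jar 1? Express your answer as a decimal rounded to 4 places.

Posterior probability ≈ 0.2720

P(red|Jar 1) = 0.3571; P(red|Jar 2) = 0.4545; P(red|Jar 3) = 0.4167; P(red|Jar 4) = 0.5.
Prior × likelihood for each source: 0.33·0.3571=0.1179, 0.12·0.4545=0.05455, 0.17·0.4167=0.07083, 0.38·0.5=0.1900. Summing gives P(red) = 0.43324.
P(Jar 1 | red) = 0.1179 / 0.43324 = 0.2720.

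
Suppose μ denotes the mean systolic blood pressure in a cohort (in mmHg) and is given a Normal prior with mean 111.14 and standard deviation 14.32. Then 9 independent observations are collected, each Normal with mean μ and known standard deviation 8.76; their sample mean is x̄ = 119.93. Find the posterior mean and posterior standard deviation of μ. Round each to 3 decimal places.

Posterior mean ≈ 119.579; posterior SD ≈ 2.861

Prior precision 1/τ₀² = 1/14.32² = 0.00487656; data precision n/σ² = 9/8.76² = 0.117283.
Posterior precision = 0.00487656 + 0.117283 = 0.122159, giving posterior SD = 1/√0.122159 = 2.861.
Posterior mean = (0.00487656·111.14 + 0.117283·119.93) / 0.122159 = 119.579.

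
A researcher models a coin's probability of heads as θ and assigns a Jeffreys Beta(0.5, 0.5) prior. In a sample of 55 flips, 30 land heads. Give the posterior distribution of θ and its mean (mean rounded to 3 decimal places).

Posterior: Beta(30.5, 25.5); mean ≈ 0.545

The binomial likelihood is conjugate to the Beta prior: with 30 successes and 25 failures, the posterior is Beta(0.5+30, 0.5+25) = Beta(30.5, 25.5).
E[θ | data] = 30.5/(30.5+25.5) = 0.545.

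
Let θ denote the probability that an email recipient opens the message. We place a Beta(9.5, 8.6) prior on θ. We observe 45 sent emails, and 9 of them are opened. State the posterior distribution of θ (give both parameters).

Observing 9 successes and 36 failures updates Beta(9.5, 8.6) by adding the success and failure counts to the two shape parameters: α = 9.5+9 = 18.5, β = 8.6+36 = 44.6.

Posterior: Beta(18.5, 44.6)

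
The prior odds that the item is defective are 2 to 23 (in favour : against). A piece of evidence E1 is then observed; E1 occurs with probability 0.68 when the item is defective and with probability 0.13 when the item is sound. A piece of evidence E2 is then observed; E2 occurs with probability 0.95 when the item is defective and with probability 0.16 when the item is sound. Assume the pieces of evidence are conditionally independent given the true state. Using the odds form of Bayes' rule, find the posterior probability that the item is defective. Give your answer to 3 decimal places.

Posterior probability ≈ 0.730

Prior odds = 2/23 = 0.086957.
Likelihood ratio for E1 = 0.68/0.13 = 5.2308.
Likelihood ratio for E2 = 0.95/0.16 = 5.9375.
Posterior odds = prior odds × LR₁ × LR₂ = 2.7007.
Posterior probability = odds/(1+odds) = 2.7007/3.7007 = 0.730.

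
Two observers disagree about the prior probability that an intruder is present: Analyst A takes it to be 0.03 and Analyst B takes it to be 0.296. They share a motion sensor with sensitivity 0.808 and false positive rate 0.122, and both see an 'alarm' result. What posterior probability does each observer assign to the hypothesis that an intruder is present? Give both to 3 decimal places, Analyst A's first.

P('+'|H) = 0.808, P('+'|¬H) = 0.122.
Analyst A: numerator 0.808·0.03 = 0.024240; evidence = 0.024240+0.122·0.97 = 0.14258; posterior = 0.170.
Analyst B: numerator 0.808·0.296 = 0.23917; evidence = 0.23917+0.122·0.704 = 0.32506; posterior = 0.736.

Analyst A: 0.170; Analyst B: 0.736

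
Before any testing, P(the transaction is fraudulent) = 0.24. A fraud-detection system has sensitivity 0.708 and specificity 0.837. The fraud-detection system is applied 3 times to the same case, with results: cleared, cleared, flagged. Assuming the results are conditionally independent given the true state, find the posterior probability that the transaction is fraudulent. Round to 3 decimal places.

Let H be the event that the transaction is fraudulent; start with P(H) = 0.24. P('flagged'|H) = 0.708, P('flagged'|¬H) = 0.163.
Update on result 1 ('cleared'): P(H) ← 0.292·0.2400 / (0.292·0.2400 + 0.837·0.7600) = 0.070080/0.70620 = 0.0992.
Update on result 2 ('cleared'): P(H) ← 0.292·0.0992 / (0.292·0.0992 + 0.837·0.9008) = 0.028977/0.78292 = 0.0370.
Update on result 3 ('flagged'): P(H) ← 0.708·0.0370 / (0.708·0.0370 + 0.163·0.9630) = 0.026204/0.18317 = 0.1431.

Posterior P(H) ≈ 0.143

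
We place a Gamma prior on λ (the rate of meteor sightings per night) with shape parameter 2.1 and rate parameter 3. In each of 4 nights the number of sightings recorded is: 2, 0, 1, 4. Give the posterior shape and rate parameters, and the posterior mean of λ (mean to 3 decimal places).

The Poisson likelihood adds the total count to the shape and the number of exposure periods to the rate. Here ∑xᵢ = 7 and n = 4, so shape 2.1→9.1 and rate 3→7.
E[λ | data] = 9.1/7 = 1.300.

Posterior: Gamma(shape=9.1, rate=7); mean ≈ 1.300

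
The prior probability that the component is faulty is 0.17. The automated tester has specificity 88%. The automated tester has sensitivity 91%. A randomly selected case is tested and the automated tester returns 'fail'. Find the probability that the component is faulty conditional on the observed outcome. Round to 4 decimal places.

P(H | E) ≈ 0.6083

Write H for 'the component is faulty'. Prior odds H:¬H = 0.17/0.83 = 0.20482. For the 'fail' outcome, the likelihood ratio is 0.91/0.12 = 7.5833.
Posterior odds = 0.20482 × 7.5833 = 1.5532, so P(H|E) = 1.5532/(1+1.5532) = 0.6083.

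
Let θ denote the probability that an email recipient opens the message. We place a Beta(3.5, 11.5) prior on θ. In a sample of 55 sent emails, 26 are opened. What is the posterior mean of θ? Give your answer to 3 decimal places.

Observing 26 successes and 29 failures updates Beta(3.5, 11.5) by adding the success and failure counts to the two shape parameters: α = 3.5+26 = 29.5, β = 11.5+29 = 40.5.
Posterior mean = α/(α+β) = 29.5/70 = 0.421.

Posterior mean ≈ 0.421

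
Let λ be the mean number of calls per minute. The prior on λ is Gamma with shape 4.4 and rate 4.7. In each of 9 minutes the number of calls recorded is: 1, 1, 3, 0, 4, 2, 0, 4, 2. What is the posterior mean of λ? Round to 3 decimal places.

Posterior mean ≈ 1.562

Total count ∑xᵢ = 17 over n = 9 minutes.
Gamma is conjugate to the Poisson likelihood: posterior is Gamma(shape = 4.4+17 = 21.4, rate = 4.7+9 = 13.7).
E[λ | data] = 21.4/13.7 = 1.562.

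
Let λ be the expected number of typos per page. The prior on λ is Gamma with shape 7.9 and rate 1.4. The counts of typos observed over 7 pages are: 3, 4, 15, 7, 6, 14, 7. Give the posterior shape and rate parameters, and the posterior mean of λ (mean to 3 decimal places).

The Poisson likelihood adds the total count to the shape and the number of exposure periods to the rate. Here ∑xᵢ = 56 and n = 7, so shape 7.9→63.9 and rate 1.4→8.4.
E[λ | data] = 63.9/8.4 = 7.607.

Posterior: Gamma(shape=63.9, rate=8.4); mean ≈ 7.607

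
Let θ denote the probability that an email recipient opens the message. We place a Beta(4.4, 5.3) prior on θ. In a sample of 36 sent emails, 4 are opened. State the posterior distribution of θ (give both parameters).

Observing 4 successes and 32 failures updates Beta(4.4, 5.3) by adding the success and failure counts to the two shape parameters: α = 4.4+4 = 8.4, β = 5.3+32 = 37.3.

Posterior: Beta(8.4, 37.3)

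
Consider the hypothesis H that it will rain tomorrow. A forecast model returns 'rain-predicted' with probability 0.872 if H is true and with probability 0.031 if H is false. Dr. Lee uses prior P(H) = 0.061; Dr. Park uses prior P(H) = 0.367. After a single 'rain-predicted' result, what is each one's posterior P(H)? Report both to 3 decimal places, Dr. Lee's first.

The likelihood ratio for a 'rain-predicted' result is 0.872/0.031 = 28.129.
Dr. Lee: prior odds 0.061/0.939 = 0.064963; posterior odds 1.8273; posterior probability 0.646.
Dr. Park: prior odds 0.367/0.633 = 0.57978; posterior odds 16.309; posterior probability 0.942.

Dr. Lee: 0.646; Dr. Park: 0.942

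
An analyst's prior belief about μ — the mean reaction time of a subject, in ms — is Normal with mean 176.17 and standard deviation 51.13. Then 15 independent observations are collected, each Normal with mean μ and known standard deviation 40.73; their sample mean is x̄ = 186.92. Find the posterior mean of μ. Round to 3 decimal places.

Posterior mean ≈ 186.484

Prior precision 1/τ₀² = 1/51.13² = 0.00038251; data precision n/σ² = 15/40.73² = 0.00904196.
Posterior precision = 0.00038251 + 0.00904196 = 0.00942447.
Posterior mean = (0.00038251·176.17 + 0.00904196·186.92) / 0.00942447 = 186.484.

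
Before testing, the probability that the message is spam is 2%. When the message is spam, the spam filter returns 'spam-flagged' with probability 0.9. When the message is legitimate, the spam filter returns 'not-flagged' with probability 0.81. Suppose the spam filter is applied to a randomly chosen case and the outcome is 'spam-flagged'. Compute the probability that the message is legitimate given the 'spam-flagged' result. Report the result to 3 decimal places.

Let H be the event that the message is spam. P(H) = 0.02, so P(¬H) = 0.98. With E the 'spam-flagged' result, P(E|H) = 0.9 and P(E|¬H) = 0.19.
P(E) = 0.9·0.02 + 0.19·0.98 = 0.018000 + 0.18620 = 0.20420.
By Bayes' theorem, P(H|E) = 0.018000 / 0.20420 = 0.088. Hence P(¬H|E) = 1 − 0.088 = 0.912.

P(¬H | E) ≈ 0.912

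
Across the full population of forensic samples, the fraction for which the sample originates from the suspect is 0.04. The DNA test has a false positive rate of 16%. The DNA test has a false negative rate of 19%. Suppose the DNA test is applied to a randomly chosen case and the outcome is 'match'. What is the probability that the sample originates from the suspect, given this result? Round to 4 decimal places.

P(H | E) ≈ 0.1742

Let H be the event that the sample originates from the suspect. P(H) = 0.04, so P(¬H) = 0.96. With E the 'match' result, P(E|H) = 0.81 and P(E|¬H) = 0.16.
P(E) = 0.81·0.04 + 0.16·0.96 = 0.032400 + 0.15360 = 0.18600.
By Bayes' theorem, P(H|E) = 0.032400 / 0.18600 = 0.1742.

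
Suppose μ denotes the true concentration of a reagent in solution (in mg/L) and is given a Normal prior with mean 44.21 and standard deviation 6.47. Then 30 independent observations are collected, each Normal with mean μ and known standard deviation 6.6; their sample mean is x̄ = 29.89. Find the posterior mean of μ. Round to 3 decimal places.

With known σ, the Normal prior is conjugate. Weight on the data is w = (n/σ²)/(n/σ² + 1/τ₀²) = 0.688705/(0.688705+0.0238886) = 0.96648.
Posterior mean = w·x̄ + (1−w)·μ₀ = 0.96648·29.89 + 0.033523·44.21 = 30.370.

Posterior mean ≈ 30.370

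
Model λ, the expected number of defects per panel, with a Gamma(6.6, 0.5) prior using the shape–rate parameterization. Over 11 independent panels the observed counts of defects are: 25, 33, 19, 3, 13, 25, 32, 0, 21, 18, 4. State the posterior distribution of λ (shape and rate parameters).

Posterior: Gamma(shape=199.6, rate=11.5)

The Poisson likelihood adds the total count to the shape and the number of exposure periods to the rate. Here ∑xᵢ = 193 and n = 11, so shape 6.6→199.6 and rate 0.5→11.5.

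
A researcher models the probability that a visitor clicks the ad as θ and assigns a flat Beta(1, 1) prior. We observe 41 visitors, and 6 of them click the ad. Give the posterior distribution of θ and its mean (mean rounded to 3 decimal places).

Posterior: Beta(7, 36); mean ≈ 0.163

The binomial likelihood is conjugate to the Beta prior: with 6 successes and 35 failures, the posterior is Beta(1+6, 1+35) = Beta(7, 36).
Posterior mean = α/(α+β) = 7/43 = 0.163.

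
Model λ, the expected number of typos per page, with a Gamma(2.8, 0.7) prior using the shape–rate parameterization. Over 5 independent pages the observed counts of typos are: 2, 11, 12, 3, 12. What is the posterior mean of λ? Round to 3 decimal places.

Posterior mean ≈ 7.509

The Poisson likelihood adds the total count to the shape and the number of exposure periods to the rate. Here ∑xᵢ = 40 and n = 5, so shape 2.8→42.8 and rate 0.7→5.7.
E[λ | data] = 42.8/5.7 = 7.509.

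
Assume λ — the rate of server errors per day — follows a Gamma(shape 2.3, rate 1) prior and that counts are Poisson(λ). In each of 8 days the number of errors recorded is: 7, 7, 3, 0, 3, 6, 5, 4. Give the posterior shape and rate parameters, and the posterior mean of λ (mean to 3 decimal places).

Posterior: Gamma(shape=37.3, rate=9); mean ≈ 4.144

Total count ∑xᵢ = 35 over n = 8 days.
Gamma is conjugate to the Poisson likelihood: posterior is Gamma(shape = 2.3+35 = 37.3, rate = 1+8 = 9).
Posterior mean = shape/rate = 37.3/9 = 4.144.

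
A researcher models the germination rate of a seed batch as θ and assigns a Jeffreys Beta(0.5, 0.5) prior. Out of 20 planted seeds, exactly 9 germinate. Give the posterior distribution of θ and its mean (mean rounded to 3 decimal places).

The binomial likelihood is conjugate to the Beta prior: with 9 successes and 11 failures, the posterior is Beta(0.5+9, 0.5+11) = Beta(9.5, 11.5).
Posterior mean = α/(α+β) = 9.5/21 = 0.452.

Posterior: Beta(9.5, 11.5); mean ≈ 0.452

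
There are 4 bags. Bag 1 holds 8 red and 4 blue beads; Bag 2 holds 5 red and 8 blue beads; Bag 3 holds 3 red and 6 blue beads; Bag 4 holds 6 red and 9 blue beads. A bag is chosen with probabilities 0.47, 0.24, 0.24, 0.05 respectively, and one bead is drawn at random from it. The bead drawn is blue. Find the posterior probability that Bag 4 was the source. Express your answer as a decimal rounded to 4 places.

Posterior probability ≈ 0.0607

Tabulate prior·likelihood by source: [1] prior 0.47, lik 0.3333, product 0.1567; [2] prior 0.24, lik 0.6154, product 0.1477; [3] prior 0.24, lik 0.6667, product 0.1600; [4] prior 0.05, lik 0.6, product 0.03000.
Normalizing constant = 0.49436; the posterior for Bag 4 is its product over the sum, 0.03000/0.49436 = 0.0607.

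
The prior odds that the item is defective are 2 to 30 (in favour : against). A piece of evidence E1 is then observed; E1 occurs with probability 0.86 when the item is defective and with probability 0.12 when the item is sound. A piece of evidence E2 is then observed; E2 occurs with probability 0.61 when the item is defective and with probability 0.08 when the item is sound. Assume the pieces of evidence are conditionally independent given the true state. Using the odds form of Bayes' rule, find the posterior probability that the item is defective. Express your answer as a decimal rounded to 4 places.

Prior odds = 2/30 = 0.066667. In log-odds, ln(0.066667) = -2.7081.
Add log likelihood ratios: ln(7.1667) + ln(7.6250) = 4.0009.
Posterior log-odds = 1.2928, so posterior odds = exp(1.2928) = 3.6431. Converting, P(H|E) = 3.6431/4.6431 = 0.7846.

Posterior probability ≈ 0.7846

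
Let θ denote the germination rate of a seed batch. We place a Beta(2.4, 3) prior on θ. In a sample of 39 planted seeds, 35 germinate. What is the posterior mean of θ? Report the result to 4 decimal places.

Posterior mean ≈ 0.8423

The binomial likelihood is conjugate to the Beta prior: with 35 successes and 4 failures, the posterior is Beta(2.4+35, 3+4) = Beta(37.4, 7).
Posterior mean = α/(α+β) = 37.4/44.4 = 0.8423.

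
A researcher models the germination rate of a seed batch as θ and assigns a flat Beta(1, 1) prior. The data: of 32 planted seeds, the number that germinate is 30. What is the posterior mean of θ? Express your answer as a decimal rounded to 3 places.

Posterior mean ≈ 0.912

Observing 30 successes and 2 failures updates Beta(1, 1) by adding the success and failure counts to the two shape parameters: α = 1+30 = 31, β = 1+2 = 3.
Posterior mean = α/(α+β) = 31/34 = 0.912.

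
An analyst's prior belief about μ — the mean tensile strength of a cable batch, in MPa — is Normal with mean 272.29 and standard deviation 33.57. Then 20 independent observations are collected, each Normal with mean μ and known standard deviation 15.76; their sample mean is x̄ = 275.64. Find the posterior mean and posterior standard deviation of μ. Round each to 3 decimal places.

Posterior mean ≈ 275.603; posterior SD ≈ 3.505

Prior precision 1/τ₀² = 1/33.57² = 0.00088735; data precision n/σ² = 20/15.76² = 0.0805226.
Posterior precision = 0.00088735 + 0.0805226 = 0.0814099, giving posterior SD = 1/√0.0814099 = 3.505.
Posterior mean = (0.00088735·272.29 + 0.0805226·275.64) / 0.0814099 = 275.603.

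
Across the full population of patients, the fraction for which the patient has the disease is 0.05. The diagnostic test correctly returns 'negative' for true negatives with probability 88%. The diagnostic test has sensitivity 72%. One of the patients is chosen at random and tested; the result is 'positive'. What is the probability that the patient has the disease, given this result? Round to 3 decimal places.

P(H | E) ≈ 0.240

Let H be the event that the patient has the disease. P(H) = 0.05, so P(¬H) = 0.95. With E the 'positive' result, P(E|H) = 0.72 and P(E|¬H) = 0.12.
P(E) = 0.72·0.05 + 0.12·0.95 = 0.036000 + 0.11400 = 0.15000.
By Bayes' theorem, P(H|E) = 0.036000 / 0.15000 = 0.240.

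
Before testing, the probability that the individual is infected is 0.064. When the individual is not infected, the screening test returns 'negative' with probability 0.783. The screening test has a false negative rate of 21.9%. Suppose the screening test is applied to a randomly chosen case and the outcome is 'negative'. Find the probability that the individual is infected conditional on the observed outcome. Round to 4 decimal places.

P(H | E) ≈ 0.0188

Let H be the event that the individual is infected. P(H) = 0.064, so P(¬H) = 0.936. With E the 'negative' result, P(E|H) = 0.219 and P(E|¬H) = 0.783.
P(E) = 0.219·0.064 + 0.783·0.936 = 0.014016 + 0.73289 = 0.74690.
By Bayes' theorem, P(H|E) = 0.014016 / 0.74690 = 0.0188.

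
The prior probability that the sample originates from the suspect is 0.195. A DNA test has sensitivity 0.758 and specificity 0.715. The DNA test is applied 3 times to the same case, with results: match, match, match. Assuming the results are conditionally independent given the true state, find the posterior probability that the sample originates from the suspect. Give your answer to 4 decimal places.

Let H be the event that the sample originates from the suspect; start with P(H) = 0.195. P('match'|H) = 0.758, P('match'|¬H) = 0.285.
Update on result 1 ('match'): P(H) ← 0.758·0.1950 / (0.758·0.1950 + 0.285·0.8050) = 0.14781/0.37723 = 0.3918.
Update on result 2 ('match'): P(H) ← 0.758·0.3918 / (0.758·0.3918 + 0.285·0.6082) = 0.29700/0.47033 = 0.6315.
Update on result 3 ('match'): P(H) ← 0.758·0.6315 / (0.758·0.6315 + 0.285·0.3685) = 0.47866/0.58369 = 0.8201.

Posterior P(H) ≈ 0.8201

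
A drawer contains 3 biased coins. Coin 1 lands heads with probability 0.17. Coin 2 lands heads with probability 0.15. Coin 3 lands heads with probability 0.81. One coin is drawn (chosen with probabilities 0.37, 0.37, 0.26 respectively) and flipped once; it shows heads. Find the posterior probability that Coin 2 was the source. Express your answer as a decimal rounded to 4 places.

Posterior probability ≈ 0.1687

P(heads|C1) = 0.17; P(heads|C2) = 0.15; P(heads|C3) = 0.81.
Prior × likelihood for each source: 0.37·0.17=0.06290, 0.37·0.15=0.05550, 0.26·0.81=0.2106. Summing gives P(heads) = 0.32900.
P(Coin 2 | heads) = 0.05550 / 0.32900 = 0.1687.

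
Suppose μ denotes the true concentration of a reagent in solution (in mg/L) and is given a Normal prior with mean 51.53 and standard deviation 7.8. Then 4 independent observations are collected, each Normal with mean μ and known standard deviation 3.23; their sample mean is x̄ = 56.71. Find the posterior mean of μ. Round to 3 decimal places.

With known σ, the Normal prior is conjugate. Weight on the data is w = (n/σ²)/(n/σ² + 1/τ₀²) = 0.383403/(0.383403+0.0164366) = 0.95889.
Posterior mean = w·x̄ + (1−w)·μ₀ = 0.95889·56.71 + 0.041108·51.53 = 56.497.

Posterior mean ≈ 56.497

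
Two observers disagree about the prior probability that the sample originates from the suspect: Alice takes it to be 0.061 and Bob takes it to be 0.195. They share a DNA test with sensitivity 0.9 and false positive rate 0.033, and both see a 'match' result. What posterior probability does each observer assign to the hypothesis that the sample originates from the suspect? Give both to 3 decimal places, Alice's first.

Alice: 0.639; Bob: 0.869

P('+'|H) = 0.9, P('+'|¬H) = 0.033.
Alice: numerator 0.9·0.061 = 0.054900; evidence = 0.054900+0.033·0.939 = 0.085887; posterior = 0.639.
Bob: numerator 0.9·0.195 = 0.17550; evidence = 0.17550+0.033·0.805 = 0.20207; posterior = 0.869.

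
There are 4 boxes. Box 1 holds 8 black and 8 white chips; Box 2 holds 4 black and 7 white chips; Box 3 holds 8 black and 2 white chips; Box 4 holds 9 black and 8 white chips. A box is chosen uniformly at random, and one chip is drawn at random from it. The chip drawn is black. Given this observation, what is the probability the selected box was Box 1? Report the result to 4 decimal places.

P(black|Box 1) = 0.5; P(black|Box 2) = 0.3636; P(black|Box 3) = 0.8; P(black|Box 4) = 0.5294.
Prior × likelihood for each source: 0.25·0.5=0.1250, 0.25·0.3636=0.09091, 0.25·0.8=0.2000, 0.25·0.5294=0.1324. Summing gives P(black) = 0.54826.
P(Box 1 | black) = 0.1250 / 0.54826 = 0.2280.

Posterior probability ≈ 0.2280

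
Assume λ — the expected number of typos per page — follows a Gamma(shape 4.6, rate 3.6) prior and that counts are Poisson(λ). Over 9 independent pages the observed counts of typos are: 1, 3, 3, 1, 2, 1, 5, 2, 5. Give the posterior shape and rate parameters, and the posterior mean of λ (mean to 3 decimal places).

Posterior: Gamma(shape=27.6, rate=12.6); mean ≈ 2.190

Total count ∑xᵢ = 23 over n = 9 pages.
Gamma is conjugate to the Poisson likelihood: posterior is Gamma(shape = 4.6+23 = 27.6, rate = 3.6+9 = 12.6).
E[λ | data] = 27.6/12.6 = 2.190.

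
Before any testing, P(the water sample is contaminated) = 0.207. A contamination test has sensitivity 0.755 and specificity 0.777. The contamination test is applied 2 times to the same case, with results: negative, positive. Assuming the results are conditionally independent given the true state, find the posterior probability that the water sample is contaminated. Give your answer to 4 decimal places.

Posterior P(H) ≈ 0.2179

Let H be the event that the water sample is contaminated; start with P(H) = 0.207. P('positive'|H) = 0.755, P('positive'|¬H) = 0.223.
Update on result 1 ('negative'): P(H) ← 0.245·0.2070 / (0.245·0.2070 + 0.777·0.7930) = 0.050715/0.66688 = 0.0760.
Update on result 2 ('positive'): P(H) ← 0.755·0.0760 / (0.755·0.0760 + 0.223·0.9240) = 0.057417/0.26346 = 0.2179.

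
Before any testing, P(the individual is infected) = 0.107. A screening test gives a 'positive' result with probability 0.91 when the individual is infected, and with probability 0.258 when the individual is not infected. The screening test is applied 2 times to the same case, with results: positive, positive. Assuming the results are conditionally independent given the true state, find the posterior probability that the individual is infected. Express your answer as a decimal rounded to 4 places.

Posterior P(H) ≈ 0.5985

Let H be the event that the individual is infected; start with P(H) = 0.107. P('positive'|H) = 0.91, P('positive'|¬H) = 0.258.
Update on result 1 ('positive'): P(H) ← 0.91·0.1070 / (0.91·0.1070 + 0.258·0.8930) = 0.097370/0.32776 = 0.2971.
Update on result 2 ('positive'): P(H) ← 0.91·0.2971 / (0.91·0.2971 + 0.258·0.7029) = 0.27034/0.45169 = 0.5985.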